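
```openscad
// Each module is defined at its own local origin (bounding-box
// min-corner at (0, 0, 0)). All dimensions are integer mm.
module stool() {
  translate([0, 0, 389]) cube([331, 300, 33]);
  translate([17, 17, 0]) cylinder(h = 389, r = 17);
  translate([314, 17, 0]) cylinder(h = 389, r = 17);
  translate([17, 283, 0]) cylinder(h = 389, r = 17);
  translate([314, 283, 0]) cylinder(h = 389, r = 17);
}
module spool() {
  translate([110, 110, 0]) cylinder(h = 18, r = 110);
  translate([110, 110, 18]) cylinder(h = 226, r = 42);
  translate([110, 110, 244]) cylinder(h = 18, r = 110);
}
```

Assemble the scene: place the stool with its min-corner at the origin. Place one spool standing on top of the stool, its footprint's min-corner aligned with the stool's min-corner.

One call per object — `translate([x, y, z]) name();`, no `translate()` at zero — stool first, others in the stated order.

stool();
translate([0, 0, 422]) spool();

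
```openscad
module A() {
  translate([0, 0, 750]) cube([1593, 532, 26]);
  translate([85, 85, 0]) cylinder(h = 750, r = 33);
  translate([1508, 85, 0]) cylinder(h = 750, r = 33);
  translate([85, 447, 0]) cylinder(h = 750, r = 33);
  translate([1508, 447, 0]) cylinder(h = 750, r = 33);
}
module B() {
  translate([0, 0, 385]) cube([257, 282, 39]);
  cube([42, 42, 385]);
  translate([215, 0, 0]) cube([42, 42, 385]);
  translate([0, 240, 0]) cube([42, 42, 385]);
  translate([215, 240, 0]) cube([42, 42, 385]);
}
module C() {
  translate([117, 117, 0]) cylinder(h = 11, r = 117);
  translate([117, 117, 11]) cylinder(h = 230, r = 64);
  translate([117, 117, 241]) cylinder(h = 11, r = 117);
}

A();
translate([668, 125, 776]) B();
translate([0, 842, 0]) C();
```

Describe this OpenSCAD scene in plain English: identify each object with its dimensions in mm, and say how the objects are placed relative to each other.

A is a table with a 1593×532 mm rectangular top, 26 mm thick, top surface at z = 776 mm, supported by four round legs of 66 mm diameter, each leg's bounding box inset 52 mm from the nearest pair of top edges, running from the floor.

B is a four-legged stool. The seat is 257×282 mm, 39 mm thick, top at z = 424 mm. It stands on four square legs, each 42×42 mm in cross-section, from z = 0 to the seat underside, each flush with a corner of the seat.

C is a spool: two coaxial disc flanges of radius 117 mm and thickness 11 mm, joined by a core cylinder of radius 64 mm and height 230 mm. The lower flange rests on z = 0 and the three cylinders share a vertical axis.

The stool is on top of the table, centred. The spool is on the floor beside the table on its +y side.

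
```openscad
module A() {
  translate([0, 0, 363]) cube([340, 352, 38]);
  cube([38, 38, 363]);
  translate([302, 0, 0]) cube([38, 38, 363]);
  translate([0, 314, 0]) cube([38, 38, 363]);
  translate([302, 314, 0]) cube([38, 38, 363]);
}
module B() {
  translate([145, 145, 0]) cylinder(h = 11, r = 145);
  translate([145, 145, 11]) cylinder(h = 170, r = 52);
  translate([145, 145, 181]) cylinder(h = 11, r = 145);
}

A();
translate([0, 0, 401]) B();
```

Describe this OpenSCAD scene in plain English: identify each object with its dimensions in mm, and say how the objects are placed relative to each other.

A is a simple wooden stool: a rectangular seat 340 mm (x) by 352 mm (y), 38 mm thick, top face at z = 401 mm, on four square legs, each 38×38 mm in cross-section. The legs rest on z = 0, each flush with a corner of the seat.

B is a spool: two coaxial disc flanges of radius 145 mm and thickness 11 mm, joined by a core cylinder of radius 52 mm and height 170 mm. The lower flange rests on z = 0 and the three cylinders share a vertical axis.

The spool is on top of the stool.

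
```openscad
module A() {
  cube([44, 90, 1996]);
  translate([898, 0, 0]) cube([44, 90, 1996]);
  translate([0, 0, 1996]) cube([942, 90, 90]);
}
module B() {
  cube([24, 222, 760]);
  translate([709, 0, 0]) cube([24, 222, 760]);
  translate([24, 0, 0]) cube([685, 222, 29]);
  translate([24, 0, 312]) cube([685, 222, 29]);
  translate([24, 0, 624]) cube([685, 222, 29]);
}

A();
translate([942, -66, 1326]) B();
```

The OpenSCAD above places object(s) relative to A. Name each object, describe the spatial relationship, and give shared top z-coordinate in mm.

A is a door frame. B is a bookshelf. The bookshelf is beside the door frame with their tops flush at z = 2086. The shared top z-coordinate is 2086 mm.

Both tops at z = 2086 mm.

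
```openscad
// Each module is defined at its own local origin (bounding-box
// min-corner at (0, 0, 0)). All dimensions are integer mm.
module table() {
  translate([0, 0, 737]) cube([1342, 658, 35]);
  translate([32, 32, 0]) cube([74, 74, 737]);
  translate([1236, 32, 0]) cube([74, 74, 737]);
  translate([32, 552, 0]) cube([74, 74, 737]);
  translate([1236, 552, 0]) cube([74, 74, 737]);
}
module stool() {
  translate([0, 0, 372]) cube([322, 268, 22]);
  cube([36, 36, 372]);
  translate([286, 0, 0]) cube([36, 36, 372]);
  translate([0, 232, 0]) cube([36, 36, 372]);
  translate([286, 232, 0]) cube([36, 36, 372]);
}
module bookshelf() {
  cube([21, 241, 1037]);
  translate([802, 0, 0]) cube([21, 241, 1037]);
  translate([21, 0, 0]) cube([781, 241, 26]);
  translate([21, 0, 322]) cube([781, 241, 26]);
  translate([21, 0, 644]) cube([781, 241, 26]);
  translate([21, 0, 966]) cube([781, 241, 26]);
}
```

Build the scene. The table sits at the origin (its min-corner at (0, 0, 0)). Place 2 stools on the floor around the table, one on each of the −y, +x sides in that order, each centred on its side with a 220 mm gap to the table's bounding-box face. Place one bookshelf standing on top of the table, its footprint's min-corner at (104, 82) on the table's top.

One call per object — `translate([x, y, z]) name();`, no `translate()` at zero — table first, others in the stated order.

table();
translate([510, -488, 0]) stool();
translate([1562, 195, 0]) stool();
translate([104, 82, 772]) bookshelf();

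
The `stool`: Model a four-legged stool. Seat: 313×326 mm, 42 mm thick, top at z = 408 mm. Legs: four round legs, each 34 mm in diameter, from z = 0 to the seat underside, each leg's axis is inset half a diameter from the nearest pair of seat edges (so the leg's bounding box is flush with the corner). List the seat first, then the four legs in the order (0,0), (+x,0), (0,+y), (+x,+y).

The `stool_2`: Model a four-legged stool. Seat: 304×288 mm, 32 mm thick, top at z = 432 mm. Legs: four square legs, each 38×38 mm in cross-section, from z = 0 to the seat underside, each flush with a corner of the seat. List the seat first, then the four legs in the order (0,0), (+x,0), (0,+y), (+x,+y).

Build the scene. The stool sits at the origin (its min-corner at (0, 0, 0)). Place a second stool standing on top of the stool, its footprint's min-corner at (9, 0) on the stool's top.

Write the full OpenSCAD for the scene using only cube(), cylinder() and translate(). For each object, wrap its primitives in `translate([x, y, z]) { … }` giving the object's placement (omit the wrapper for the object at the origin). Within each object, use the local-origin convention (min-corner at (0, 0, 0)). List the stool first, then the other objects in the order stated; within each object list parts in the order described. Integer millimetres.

translate([0, 0, 366]) cube([313, 326, 42]);
translate([17, 17, 0]) cylinder(h = 366, r = 17);
translate([296, 17, 0]) cylinder(h = 366, r = 17);
translate([17, 309, 0]) cylinder(h = 366, r = 17);
translate([296, 309, 0]) cylinder(h = 366, r = 17);
translate([9, 0, 408]) {
  translate([0, 0, 400]) cube([304, 288, 32]);
  cube([38, 38, 400]);
  translate([266, 0, 0]) cube([38, 38, 400]);
  translate([0, 250, 0]) cube([38, 38, 400]);
  translate([266, 250, 0]) cube([38, 38, 400]);
}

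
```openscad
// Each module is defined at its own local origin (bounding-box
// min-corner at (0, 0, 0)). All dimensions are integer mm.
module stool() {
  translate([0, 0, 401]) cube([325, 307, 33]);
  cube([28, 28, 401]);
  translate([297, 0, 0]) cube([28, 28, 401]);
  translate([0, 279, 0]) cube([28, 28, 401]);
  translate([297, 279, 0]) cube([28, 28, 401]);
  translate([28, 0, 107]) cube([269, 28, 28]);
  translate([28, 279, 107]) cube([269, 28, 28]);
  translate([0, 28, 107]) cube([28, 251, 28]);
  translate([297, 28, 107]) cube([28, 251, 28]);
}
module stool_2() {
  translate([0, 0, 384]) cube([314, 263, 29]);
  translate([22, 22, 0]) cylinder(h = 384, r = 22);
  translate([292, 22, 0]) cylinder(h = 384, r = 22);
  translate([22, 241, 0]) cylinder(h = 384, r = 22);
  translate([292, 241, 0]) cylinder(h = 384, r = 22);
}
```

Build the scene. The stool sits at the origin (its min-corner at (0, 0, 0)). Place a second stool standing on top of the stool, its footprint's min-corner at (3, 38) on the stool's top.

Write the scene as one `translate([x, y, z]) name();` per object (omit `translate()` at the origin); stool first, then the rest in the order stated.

stool();
translate([3, 38, 434]) stool_2();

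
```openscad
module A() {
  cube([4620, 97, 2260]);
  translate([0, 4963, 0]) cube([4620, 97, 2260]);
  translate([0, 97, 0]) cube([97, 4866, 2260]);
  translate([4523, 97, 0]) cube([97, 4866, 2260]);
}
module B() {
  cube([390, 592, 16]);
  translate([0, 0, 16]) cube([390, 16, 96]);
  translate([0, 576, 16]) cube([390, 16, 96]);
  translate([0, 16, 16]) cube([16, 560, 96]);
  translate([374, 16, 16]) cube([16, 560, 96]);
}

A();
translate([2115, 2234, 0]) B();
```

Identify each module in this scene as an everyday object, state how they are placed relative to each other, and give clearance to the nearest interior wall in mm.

Clearances: x = 2018, y = 2137; minimum 2018 mm.

A is a house frame. B is an open box. The open box sits inside the house frame, centred. The clearance to the nearest interior wall is 2018 mm.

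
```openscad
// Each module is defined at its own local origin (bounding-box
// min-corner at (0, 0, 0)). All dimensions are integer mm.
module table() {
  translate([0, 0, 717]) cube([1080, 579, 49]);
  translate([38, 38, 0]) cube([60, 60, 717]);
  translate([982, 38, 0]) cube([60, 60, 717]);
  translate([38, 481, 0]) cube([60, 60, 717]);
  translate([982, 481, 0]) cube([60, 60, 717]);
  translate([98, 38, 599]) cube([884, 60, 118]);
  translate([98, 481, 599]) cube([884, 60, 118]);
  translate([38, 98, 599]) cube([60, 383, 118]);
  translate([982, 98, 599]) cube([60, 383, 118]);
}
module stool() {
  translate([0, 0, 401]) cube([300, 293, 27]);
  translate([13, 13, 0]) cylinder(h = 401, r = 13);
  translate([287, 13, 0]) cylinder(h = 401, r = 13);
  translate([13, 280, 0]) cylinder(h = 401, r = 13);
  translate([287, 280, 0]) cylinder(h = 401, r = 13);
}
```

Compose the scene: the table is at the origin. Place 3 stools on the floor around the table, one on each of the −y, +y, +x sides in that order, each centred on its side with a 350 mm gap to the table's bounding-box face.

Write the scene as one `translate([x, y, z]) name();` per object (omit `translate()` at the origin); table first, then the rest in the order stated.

table();
translate([390, -643, 0]) stool();
translate([390, 929, 0]) stool();
translate([1430, 143, 0]) stool();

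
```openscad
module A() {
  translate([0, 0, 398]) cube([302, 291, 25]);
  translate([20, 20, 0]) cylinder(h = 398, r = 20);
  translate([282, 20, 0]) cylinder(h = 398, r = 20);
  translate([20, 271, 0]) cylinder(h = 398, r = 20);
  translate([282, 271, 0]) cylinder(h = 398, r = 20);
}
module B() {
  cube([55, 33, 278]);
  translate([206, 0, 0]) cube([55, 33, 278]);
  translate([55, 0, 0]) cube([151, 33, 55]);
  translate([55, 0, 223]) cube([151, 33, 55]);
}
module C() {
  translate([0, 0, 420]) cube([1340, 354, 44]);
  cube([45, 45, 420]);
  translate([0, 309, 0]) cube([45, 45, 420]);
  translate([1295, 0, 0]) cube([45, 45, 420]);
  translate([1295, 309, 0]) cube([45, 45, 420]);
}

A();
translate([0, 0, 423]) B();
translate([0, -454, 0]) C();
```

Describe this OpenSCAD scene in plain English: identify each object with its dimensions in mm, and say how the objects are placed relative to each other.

A is a simple wooden stool: a rectangular seat 302 mm (x) by 291 mm (y), 25 mm thick, top face at z = 423 mm, on four round legs, each 40 mm in diameter. The legs rest on z = 0, each leg's axis is inset half a diameter from the nearest pair of seat edges (so the leg's bounding box is flush with the corner).

B is a picture frame with a 151×168 mm rectangular opening (x by z) and a uniform 55 mm border on every side. Frame depth is 33 mm along y. It is built from two vertical stiles running the full outside height and two horizontal rails spanning the gap between the stiles.

C is a long wooden bench with a 1340 mm (x) × 354 mm (y) seat, 44 mm thick, its top surface 464 mm above the floor. Four 45 mm square legs at the seat corners, flush with the edges, run from z = 0 to the seat underside.

The picture frame is on top of the stool. The bench is on the floor beside the stool on its −y side.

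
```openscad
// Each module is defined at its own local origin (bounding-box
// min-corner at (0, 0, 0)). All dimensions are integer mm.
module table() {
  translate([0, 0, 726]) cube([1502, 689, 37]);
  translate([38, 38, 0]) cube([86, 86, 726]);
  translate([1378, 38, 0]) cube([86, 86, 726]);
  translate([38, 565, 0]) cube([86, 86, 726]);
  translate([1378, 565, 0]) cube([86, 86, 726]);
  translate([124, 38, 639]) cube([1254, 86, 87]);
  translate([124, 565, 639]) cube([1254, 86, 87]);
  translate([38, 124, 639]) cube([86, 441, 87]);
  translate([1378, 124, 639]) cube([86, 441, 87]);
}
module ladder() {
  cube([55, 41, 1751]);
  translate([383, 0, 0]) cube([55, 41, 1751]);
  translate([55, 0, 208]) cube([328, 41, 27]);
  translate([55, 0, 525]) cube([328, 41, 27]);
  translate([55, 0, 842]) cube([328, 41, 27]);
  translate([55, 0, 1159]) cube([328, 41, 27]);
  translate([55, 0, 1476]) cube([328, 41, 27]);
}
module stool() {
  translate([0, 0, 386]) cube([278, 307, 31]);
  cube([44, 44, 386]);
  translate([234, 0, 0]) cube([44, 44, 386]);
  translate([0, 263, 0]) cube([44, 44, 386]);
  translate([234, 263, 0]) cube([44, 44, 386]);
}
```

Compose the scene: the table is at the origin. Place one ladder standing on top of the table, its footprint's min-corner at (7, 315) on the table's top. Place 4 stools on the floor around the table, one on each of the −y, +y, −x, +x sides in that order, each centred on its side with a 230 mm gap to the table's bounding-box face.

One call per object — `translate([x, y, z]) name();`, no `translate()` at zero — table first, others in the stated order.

table();
translate([7, 315, 763]) ladder();
translate([612, -537, 0]) stool();
translate([612, 919, 0]) stool();
translate([-508, 191, 0]) stool();
translate([1732, 191, 0]) stool();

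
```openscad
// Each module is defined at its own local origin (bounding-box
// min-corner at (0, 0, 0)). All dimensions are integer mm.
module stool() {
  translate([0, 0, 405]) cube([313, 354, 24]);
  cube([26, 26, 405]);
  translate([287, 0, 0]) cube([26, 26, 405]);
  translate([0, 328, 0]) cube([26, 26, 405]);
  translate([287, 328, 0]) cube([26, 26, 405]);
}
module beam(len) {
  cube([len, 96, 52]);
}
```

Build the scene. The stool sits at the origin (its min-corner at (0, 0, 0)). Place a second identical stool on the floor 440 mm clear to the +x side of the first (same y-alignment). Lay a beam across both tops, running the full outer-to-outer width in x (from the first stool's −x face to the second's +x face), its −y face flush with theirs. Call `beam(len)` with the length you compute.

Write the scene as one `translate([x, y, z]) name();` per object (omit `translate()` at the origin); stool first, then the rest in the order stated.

stool();
translate([753, 0, 0]) stool();
translate([0, 0, 429]) beam(1066);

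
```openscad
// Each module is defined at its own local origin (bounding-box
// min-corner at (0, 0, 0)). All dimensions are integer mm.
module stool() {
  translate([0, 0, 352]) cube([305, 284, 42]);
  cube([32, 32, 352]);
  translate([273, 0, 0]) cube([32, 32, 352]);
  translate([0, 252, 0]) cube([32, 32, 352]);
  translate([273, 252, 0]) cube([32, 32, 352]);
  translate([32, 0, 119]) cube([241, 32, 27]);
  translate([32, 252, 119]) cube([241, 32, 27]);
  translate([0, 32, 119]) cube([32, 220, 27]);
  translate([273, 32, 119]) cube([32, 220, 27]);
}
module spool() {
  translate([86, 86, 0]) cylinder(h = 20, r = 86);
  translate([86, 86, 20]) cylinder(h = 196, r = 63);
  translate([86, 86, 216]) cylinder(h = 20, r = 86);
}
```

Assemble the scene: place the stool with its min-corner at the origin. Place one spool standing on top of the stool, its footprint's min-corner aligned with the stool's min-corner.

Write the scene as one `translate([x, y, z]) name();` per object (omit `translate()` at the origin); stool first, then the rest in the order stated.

stool();
translate([0, 0, 394]) spool();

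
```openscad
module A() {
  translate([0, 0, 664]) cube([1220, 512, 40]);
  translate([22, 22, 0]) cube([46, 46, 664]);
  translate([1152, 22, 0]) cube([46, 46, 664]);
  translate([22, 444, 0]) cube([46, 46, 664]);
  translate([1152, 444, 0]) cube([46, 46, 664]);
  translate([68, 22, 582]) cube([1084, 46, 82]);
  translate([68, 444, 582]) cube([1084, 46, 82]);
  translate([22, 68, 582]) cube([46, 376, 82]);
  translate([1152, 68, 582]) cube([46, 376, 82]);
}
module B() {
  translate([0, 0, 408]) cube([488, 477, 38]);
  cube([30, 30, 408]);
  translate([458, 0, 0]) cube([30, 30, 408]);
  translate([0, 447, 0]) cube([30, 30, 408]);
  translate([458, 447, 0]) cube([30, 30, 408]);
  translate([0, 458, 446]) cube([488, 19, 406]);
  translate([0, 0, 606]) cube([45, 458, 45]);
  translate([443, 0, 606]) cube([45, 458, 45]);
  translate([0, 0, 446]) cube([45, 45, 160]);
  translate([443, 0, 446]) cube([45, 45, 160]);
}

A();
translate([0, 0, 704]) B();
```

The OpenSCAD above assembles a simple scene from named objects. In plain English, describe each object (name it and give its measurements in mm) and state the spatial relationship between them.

A is a rectangular dining table. The top is 1220×512×40 mm with its upper surface at z = 704 mm. It stands on four 46×46 mm square legs, each inset 22 mm from the nearest pair of top edges, running from the floor to the underside of the top. Four apron rails, 46 mm thick and 82 mm tall, run between adjacent legs with their top edges flush with the underside of the top and their outer faces flush with the legs' outer faces.

B is a chair. The seat is a 488×477×38 mm slab with its top at z = 446 mm, on four 30×30 mm corner legs (flush with the seat edges, standing on z = 0). A flat backrest 19 mm thick, 406 mm tall, spans the full seat width and rises from the seat top along its +y edge, rear face flush with the rear of the seat. Two armrests of 45×45 mm section run along each side from the seat's front edge to the front of the backrest, top faces 205 mm above the seat top and outer faces flush with the seat's x-edges; a 45×45 mm post under the front of each armrest stands on the seat at the front corner.

The chair is on top of the table.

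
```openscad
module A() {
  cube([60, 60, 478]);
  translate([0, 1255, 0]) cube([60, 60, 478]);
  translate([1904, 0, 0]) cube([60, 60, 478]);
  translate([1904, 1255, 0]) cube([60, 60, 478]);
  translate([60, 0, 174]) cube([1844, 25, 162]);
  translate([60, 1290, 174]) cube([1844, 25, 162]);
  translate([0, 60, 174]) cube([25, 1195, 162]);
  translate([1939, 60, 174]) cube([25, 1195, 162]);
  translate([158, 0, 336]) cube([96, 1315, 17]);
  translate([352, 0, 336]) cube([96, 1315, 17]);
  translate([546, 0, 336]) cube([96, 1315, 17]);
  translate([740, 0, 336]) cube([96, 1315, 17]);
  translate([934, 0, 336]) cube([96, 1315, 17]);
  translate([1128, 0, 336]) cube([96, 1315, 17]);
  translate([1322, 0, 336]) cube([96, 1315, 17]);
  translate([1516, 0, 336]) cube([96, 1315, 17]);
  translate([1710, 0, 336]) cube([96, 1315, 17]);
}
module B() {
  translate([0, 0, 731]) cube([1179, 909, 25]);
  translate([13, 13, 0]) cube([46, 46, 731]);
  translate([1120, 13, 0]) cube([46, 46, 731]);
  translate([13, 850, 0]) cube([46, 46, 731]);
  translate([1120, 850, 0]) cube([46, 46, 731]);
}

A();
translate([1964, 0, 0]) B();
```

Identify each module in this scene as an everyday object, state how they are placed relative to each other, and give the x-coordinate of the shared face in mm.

The bed frame's +x face and the table's −x face are both at x = 1964 mm.

A is a bed frame. B is a table. The table is against the bed frame's +x side, with their −y faces flush. The x-coordinate of the shared face is 1964 mm.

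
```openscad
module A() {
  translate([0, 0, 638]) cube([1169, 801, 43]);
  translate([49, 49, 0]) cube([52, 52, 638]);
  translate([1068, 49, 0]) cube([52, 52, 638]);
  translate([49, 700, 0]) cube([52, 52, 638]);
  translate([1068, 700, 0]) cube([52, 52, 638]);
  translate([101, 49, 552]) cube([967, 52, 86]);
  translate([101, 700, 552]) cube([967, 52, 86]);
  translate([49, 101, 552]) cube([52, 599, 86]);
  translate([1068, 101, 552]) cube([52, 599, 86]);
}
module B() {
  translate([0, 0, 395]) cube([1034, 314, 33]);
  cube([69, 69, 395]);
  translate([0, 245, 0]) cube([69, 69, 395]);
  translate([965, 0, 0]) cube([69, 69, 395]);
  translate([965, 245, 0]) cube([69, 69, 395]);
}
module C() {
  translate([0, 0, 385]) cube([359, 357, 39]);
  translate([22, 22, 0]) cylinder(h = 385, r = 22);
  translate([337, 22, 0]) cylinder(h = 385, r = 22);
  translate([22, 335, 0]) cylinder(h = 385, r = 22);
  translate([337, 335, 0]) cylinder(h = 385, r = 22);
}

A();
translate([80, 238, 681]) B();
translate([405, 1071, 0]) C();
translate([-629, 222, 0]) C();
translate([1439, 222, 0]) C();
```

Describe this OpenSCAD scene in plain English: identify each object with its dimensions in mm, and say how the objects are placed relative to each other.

A is a rectangular dining table. The top is 1169×801×43 mm with its upper surface at z = 681 mm. It stands on four 52×52 mm square legs, each inset 49 mm from the nearest pair of top edges, running from the floor to the underside of the top. Four apron rails, 52 mm thick and 86 mm tall, run between adjacent legs with their top edges flush with the underside of the top and their outer faces flush with the legs' outer faces.

B is a bench: a 1034×314 mm seat slab, 33 mm thick, top at z = 428 mm, on four 69×69 mm square legs flush with the seat corners and standing on z = 0.

C is a simple wooden stool: a rectangular seat 359 mm (x) by 357 mm (y), 39 mm thick, top face at z = 424 mm, on four round legs, each 44 mm in diameter. The legs rest on z = 0, each leg's axis is inset half a diameter from the nearest pair of seat edges (so the leg's bounding box is flush with the corner).

The bench is on top of the table. Three stools sit around the table at the +y, −x, +x sides.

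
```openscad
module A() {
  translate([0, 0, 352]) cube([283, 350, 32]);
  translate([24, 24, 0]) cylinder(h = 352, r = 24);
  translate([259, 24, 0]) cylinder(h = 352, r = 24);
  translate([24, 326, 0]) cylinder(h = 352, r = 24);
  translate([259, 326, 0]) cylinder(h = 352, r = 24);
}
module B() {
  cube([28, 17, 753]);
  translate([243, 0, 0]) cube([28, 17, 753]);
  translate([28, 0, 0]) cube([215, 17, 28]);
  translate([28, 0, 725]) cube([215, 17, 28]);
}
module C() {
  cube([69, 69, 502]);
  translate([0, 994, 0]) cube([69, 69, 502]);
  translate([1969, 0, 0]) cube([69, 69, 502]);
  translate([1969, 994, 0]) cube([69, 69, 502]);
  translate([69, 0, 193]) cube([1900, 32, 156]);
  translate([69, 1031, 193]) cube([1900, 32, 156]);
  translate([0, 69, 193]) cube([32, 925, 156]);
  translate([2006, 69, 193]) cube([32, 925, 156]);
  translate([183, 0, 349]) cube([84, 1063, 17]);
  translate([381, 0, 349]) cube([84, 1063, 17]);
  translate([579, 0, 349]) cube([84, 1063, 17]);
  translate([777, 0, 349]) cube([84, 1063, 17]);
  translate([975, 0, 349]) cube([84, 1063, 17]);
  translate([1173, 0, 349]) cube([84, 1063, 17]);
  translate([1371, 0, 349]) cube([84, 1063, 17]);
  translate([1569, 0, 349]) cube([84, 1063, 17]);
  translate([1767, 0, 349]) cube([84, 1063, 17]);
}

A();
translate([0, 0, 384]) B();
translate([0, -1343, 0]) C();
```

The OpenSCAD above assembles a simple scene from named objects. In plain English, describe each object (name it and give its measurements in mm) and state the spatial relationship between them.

A is a simple wooden stool: a rectangular seat 283 mm (x) by 350 mm (y), 32 mm thick, top face at z = 384 mm, on four round legs, each 48 mm in diameter. The legs rest on z = 0, each leg's axis is inset half a diameter from the nearest pair of seat edges (so the leg's bounding box is flush with the corner).

B is a rectangular picture frame lying in the x–z plane (depth along y). The opening is 215 mm wide (x) by 697 mm tall (z), surrounded by a border 28 mm wide on all four sides. The frame is 17 mm deep and is made of two full-height vertical stiles with two horizontal rails fitted between them.

C is a bed frame 2038 mm long (x) by 1063 mm wide (y). Four 69×69 mm corner posts, 502 mm tall, at the corners of the footprint. Four rails of 32 mm thickness and 156 mm height run between adjacent posts with their undersides at z = 193 mm, their outer faces flush with the outside of the frame (the two x-running rails run between the posts' inner faces; the two y-running rails run between the posts' inner faces). 9 slats, each 84 mm wide (x) and 17 mm thick, lie across the top of the two x-running rails, running the full 1063 mm width of the frame in y; the slats are evenly spaced along x between the inner faces of the end posts with equal gaps (rounded down to the nearest mm) at the −x end and between each pair — any rounding remainder accumulates at the +x end.

The picture frame is on top of the stool. The bed frame is on the floor beside the stool on its −y side.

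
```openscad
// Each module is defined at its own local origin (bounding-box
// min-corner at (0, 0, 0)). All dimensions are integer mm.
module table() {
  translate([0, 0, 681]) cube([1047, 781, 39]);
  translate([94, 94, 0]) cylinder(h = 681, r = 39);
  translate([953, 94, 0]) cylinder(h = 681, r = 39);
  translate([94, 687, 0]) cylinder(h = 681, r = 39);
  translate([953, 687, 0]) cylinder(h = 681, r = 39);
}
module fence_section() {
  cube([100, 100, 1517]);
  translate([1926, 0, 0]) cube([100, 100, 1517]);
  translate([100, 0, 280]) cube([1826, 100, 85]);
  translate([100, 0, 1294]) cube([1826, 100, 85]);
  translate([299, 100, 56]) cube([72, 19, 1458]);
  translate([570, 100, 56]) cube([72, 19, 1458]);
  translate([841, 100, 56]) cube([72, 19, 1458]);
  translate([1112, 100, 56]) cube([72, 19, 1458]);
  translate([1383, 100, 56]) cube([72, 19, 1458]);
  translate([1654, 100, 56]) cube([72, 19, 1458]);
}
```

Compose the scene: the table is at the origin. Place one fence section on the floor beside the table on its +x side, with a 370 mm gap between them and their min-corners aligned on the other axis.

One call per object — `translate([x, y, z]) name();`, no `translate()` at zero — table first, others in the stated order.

table();
translate([1417, 0, 0]) fence_section();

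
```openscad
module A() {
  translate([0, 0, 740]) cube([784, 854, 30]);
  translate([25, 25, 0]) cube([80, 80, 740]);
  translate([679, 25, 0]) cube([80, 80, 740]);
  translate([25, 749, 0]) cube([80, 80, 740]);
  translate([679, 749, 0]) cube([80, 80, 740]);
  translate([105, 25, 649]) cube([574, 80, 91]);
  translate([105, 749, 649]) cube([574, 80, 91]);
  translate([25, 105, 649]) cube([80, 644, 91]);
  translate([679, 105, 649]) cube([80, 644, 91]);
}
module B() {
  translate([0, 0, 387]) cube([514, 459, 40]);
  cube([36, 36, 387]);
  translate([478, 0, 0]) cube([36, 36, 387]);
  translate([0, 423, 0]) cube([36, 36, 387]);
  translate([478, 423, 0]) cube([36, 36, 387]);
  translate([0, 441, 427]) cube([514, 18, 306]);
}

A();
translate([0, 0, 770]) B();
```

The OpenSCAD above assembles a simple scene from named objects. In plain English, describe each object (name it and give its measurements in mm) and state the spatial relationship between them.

A is a rectangular dining table. The top is 784×854×30 mm with its upper surface at z = 770 mm. It stands on four 80×80 mm square legs, each inset 25 mm from the nearest pair of top edges, running from the floor to the underside of the top. Four apron rails, 80 mm thick and 91 mm tall, run between adjacent legs with their top edges flush with the underside of the top and their outer faces flush with the legs' outer faces.

B is a chair: 514×459 mm seat, 40 mm thick, top at z = 427 mm, on four 36 mm square corner legs flush with the seat edges. A 18 mm thick backrest slab spans the full seat width, extending 306 mm above the seat top, its back face flush with the seat's +y edge.

The chair is on top of the table.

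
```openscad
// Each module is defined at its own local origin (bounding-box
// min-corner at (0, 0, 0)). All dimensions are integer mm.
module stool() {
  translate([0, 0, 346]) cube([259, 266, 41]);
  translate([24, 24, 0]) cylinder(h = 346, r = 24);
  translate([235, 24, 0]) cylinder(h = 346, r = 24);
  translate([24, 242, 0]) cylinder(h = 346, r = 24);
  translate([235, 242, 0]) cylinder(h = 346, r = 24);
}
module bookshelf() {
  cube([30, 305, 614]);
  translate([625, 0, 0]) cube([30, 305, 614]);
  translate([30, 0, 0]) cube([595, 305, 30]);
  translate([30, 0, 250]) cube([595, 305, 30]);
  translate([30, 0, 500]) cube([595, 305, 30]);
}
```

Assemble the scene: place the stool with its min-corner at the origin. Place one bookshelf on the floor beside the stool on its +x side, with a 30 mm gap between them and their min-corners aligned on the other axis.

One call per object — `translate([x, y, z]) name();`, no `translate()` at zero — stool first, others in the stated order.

stool();
translate([289, 0, 0]) bookshelf();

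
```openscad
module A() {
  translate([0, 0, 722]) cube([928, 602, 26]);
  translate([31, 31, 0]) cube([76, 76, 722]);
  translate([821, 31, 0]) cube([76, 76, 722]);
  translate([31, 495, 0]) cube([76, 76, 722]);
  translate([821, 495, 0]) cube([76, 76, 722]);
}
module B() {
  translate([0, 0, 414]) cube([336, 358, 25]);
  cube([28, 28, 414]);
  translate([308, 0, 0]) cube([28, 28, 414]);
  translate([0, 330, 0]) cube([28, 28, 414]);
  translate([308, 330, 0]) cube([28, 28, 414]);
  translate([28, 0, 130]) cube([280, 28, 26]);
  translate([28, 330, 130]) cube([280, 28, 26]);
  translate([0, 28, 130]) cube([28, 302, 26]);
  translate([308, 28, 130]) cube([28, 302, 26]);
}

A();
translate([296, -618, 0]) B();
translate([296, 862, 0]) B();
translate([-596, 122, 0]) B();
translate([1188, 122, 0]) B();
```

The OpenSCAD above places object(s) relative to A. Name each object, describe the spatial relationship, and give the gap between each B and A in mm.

A is a table. B is a stool. Four stools sit around the table at the −y, +y, −x, +x sides. The gap between each stool and the table is 260 mm.

Each stool's nearest face is 260 mm from the table's bounding box.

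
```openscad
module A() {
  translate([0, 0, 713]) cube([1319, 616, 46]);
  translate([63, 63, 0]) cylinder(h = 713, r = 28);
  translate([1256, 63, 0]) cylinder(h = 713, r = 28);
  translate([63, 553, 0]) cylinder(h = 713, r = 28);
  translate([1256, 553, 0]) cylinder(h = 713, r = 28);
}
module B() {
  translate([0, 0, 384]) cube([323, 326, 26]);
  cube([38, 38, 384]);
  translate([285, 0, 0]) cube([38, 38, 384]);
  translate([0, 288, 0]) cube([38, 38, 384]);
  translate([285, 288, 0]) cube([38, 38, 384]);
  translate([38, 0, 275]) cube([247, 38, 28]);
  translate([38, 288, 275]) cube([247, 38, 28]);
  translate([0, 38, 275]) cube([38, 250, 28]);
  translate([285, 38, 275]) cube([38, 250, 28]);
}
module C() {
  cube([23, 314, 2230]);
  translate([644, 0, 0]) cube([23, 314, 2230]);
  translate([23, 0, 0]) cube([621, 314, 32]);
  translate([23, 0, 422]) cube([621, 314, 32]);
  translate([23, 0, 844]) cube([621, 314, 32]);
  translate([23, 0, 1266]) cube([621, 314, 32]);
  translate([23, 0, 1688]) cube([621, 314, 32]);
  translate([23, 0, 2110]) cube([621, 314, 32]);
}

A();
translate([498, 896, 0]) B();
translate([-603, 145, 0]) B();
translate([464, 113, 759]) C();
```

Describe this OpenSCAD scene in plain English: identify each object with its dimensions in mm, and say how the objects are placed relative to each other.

A is a table: top 1319 mm (x) × 616 mm (y), 46 mm thick, upper face at z = 759 mm, on four round legs of 56 mm diameter, each leg's bounding box inset 35 mm from the nearest pair of top edges, running from z = 0 to the bottom of the top.

B is a four-legged stool. The seat is 323×326 mm, 26 mm thick, top at z = 410 mm. It stands on four square legs, each 38×38 mm in cross-section, from z = 0 to the seat underside, each flush with a corner of the seat. Four stretchers, 38 mm wide and 28 mm tall, connect adjacent legs with their undersides at z = 275 mm, each running between the inner faces of the legs it joins and aligned with the legs' outer faces on the other axis.

C is a bookshelf 667 mm wide overall, 314 mm deep and 2230 mm tall. The two sides are 23 mm thick vertical panels. 6 horizontal shelves of 32 mm thickness span between the inner faces of the sides; the lowest shelf sits on the floor and shelves are stacked with a clear vertical gap of 390 mm between each pair.

Two stools sit around the table at the +y, −x sides. The bookshelf is on top of the table.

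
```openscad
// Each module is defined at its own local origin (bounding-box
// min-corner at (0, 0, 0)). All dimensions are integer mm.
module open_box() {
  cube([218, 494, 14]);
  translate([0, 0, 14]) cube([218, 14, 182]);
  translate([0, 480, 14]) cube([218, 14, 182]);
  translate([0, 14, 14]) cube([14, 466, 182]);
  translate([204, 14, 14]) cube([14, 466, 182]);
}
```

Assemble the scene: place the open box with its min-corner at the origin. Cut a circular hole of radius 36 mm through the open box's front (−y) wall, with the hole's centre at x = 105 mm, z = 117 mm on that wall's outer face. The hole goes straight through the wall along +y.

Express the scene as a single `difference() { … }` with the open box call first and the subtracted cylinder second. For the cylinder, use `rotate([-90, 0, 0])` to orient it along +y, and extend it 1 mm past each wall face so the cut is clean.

difference() {
  open_box();
  translate([105, -1, 117]) rotate([-90, 0, 0]) cylinder(h = 16, r = 36);
}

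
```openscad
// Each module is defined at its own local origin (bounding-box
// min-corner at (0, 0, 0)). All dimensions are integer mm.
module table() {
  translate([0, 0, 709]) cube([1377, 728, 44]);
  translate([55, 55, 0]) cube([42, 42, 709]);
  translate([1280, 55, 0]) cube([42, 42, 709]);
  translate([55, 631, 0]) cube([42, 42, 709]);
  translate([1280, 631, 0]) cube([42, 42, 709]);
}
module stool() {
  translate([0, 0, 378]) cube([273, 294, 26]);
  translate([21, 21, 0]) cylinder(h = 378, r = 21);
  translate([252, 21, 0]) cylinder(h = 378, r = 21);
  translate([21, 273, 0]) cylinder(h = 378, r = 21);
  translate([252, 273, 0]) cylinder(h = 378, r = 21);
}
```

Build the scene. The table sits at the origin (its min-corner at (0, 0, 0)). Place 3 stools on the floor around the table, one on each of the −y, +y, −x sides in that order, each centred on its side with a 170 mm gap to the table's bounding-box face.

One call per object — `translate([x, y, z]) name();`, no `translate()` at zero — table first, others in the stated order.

table();
translate([552, -464, 0]) stool();
translate([552, 898, 0]) stool();
translate([-443, 217, 0]) stool();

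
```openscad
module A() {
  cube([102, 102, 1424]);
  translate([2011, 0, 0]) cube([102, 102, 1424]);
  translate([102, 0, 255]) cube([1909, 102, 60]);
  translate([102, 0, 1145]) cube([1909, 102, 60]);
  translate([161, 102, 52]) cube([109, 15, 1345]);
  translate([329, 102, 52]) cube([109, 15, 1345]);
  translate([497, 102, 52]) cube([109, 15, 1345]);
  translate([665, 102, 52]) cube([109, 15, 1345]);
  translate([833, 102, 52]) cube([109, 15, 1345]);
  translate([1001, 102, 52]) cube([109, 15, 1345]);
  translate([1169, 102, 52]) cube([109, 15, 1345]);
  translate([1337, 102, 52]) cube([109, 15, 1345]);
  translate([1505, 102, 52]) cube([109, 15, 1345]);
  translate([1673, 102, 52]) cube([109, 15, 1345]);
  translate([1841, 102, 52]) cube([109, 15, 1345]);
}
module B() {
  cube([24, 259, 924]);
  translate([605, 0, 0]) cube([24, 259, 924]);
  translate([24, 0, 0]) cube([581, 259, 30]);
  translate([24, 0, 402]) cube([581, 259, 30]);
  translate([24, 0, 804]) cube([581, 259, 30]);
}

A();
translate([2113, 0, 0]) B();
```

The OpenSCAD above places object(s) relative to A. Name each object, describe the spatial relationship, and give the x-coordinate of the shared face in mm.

A is a fence section. B is a bookshelf. The bookshelf is against the fence section's +x side, with their −y faces flush. The x-coordinate of the shared face is 2113 mm.

The fence section's +x face and the bookshelf's −x face are both at x = 2113 mm.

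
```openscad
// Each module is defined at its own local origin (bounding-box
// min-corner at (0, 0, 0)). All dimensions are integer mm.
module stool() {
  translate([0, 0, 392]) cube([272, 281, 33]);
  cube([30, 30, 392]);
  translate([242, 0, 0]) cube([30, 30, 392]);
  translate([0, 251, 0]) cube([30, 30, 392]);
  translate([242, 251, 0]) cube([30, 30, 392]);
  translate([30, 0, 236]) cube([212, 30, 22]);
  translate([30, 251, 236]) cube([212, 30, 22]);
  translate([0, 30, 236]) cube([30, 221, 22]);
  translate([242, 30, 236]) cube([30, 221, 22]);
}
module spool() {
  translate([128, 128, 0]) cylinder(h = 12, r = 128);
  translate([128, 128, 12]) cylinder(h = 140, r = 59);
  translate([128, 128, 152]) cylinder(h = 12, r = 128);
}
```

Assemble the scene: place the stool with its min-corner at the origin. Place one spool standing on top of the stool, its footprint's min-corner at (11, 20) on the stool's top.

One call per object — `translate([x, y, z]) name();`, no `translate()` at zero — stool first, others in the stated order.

stool();
translate([11, 20, 425]) spool();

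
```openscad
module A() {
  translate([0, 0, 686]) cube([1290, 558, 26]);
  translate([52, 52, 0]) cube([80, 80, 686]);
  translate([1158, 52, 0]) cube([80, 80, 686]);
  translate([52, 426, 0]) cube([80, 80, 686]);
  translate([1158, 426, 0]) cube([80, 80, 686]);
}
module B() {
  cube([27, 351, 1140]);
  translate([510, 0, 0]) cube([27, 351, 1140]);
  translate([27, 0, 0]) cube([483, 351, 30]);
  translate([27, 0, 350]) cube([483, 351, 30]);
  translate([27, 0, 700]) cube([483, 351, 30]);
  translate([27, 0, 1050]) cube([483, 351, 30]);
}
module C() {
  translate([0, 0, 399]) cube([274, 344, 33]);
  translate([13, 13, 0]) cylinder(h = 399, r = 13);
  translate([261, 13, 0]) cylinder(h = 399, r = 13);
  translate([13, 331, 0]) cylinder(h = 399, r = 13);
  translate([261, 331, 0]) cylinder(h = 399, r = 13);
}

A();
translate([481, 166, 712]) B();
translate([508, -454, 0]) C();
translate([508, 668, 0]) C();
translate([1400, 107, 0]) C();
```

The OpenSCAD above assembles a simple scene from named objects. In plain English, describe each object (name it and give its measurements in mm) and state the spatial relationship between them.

A is a table: top 1290 mm (x) × 558 mm (y), 26 mm thick, upper face at z = 712 mm, on four 80×80 mm square legs, each inset 52 mm from the nearest pair of top edges, running from z = 0 to the bottom of the top.

B is a bookshelf 537 mm wide overall, 351 mm deep and 1140 mm tall. The two sides are 27 mm thick vertical panels. 4 horizontal shelves of 30 mm thickness span between the inner faces of the sides; the lowest shelf sits on the floor and shelves are stacked with a clear vertical gap of 320 mm between each pair.

C is a simple wooden stool: a rectangular seat 274 mm (x) by 344 mm (y), 33 mm thick, top face at z = 432 mm, on four round legs, each 26 mm in diameter. The legs rest on z = 0, each leg's axis is inset half a diameter from the nearest pair of seat edges (so the leg's bounding box is flush with the corner).

The bookshelf is on top of the table. Three stools sit around the table at the −y, +y, +x sides.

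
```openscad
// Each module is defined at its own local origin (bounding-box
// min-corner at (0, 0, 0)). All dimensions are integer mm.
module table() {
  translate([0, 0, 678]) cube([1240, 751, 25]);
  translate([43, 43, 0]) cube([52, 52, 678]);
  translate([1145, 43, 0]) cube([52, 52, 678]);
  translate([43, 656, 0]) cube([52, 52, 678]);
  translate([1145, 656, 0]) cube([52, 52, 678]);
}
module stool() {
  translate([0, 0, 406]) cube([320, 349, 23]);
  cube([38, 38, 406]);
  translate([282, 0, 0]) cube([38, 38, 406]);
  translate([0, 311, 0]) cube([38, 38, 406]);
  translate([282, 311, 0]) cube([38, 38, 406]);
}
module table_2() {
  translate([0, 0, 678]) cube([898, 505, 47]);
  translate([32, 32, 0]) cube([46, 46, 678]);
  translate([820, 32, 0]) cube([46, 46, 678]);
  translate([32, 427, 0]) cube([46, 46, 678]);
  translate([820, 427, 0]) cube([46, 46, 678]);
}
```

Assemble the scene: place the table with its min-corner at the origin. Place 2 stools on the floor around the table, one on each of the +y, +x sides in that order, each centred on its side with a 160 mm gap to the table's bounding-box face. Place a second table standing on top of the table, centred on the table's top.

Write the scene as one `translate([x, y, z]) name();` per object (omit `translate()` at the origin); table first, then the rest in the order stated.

table();
translate([460, 911, 0]) stool();
translate([1400, 201, 0]) stool();
translate([171, 123, 703]) table_2();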